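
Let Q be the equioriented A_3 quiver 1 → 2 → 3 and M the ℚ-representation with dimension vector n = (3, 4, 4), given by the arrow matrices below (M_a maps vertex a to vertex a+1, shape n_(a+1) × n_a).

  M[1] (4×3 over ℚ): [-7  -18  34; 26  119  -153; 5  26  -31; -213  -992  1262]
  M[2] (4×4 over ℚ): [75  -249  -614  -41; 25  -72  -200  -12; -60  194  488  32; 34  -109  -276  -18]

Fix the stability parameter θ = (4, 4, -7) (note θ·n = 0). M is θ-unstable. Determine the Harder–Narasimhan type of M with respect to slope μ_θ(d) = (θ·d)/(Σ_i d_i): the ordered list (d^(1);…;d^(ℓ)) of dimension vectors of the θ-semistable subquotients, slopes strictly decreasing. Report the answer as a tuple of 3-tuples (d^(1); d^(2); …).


Barcode: M ≅ I[1,3]^3, I[2,3]. HN layers by μ_θ (2 steps, strictly decreasing):
  μ^(1)=1/3; μ^(2)=-3/2

((3, 3, 3); (0, 1, 1))


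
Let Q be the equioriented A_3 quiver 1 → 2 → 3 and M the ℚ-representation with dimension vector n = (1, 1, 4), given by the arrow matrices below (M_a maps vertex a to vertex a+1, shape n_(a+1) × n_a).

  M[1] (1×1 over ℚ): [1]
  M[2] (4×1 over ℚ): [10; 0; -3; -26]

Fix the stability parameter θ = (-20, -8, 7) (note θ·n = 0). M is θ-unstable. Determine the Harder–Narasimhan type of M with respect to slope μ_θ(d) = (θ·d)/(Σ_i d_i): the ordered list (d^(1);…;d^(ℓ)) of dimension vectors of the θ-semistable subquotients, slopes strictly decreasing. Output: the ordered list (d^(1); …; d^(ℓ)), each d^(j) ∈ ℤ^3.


Barcode: M ≅ I[1,3], I[3,3]^3. HN layers by μ_θ (3 steps, strictly decreasing):
  μ^(1)=7; μ^(2)=-8; μ^(3)=-20

((0, 0, 4); (0, 1, 0); (1, 0, 0))


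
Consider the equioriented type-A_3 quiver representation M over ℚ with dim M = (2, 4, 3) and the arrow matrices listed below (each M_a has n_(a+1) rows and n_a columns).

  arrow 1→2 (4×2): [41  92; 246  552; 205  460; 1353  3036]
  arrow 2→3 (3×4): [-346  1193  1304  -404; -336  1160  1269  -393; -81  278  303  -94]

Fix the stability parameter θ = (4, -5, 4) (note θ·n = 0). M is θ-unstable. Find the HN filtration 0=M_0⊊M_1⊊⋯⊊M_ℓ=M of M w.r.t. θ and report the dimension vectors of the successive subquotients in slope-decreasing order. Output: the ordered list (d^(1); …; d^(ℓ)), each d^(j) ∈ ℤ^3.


Interval decomposition of M: I[1,1], I[1,2], I[2,3]^3.
HN type (ℓ=3): μ^(1)=4; μ^(2)=-1/2; μ^(3)=-5

((1, 0, 3); (1, 1, 0); (0, 3, 0))


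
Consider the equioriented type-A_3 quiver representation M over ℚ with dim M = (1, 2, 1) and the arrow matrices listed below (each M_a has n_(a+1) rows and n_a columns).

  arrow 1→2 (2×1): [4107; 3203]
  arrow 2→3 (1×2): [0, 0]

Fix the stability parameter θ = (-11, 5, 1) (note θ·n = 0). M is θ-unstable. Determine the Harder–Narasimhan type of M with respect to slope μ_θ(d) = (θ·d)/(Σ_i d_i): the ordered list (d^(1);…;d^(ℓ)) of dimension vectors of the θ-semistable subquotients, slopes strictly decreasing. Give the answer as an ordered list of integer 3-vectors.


Barcode: M ≅ I[1,2], I[2,2], I[3,3]. HN layers by μ_θ (3 steps, strictly decreasing):
  μ^(1)=5; μ^(2)=1; μ^(3)=-11

((0, 2, 0); (0, 0, 1); (1, 0, 0))


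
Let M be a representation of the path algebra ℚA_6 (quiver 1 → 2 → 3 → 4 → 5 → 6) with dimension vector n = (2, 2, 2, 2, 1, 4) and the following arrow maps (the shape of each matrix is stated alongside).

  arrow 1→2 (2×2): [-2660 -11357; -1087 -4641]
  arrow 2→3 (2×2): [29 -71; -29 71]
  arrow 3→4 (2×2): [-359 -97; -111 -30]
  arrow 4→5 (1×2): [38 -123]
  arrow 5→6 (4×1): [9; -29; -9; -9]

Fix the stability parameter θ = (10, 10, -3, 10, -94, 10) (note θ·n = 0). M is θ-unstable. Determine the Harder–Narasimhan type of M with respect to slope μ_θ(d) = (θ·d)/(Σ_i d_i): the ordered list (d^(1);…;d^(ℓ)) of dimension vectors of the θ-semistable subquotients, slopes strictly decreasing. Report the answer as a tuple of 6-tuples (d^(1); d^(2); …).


Via rank(M_{q-1}∘⋯∘M_p): M ≅ I[1,2], I[1,6], I[3,4], I[6,6]^3.
μ_θ-semistable layers: μ^(1)=10; μ^(2)=-3; μ^(3)=-67/5

((1, 1, 0, 1, 0, 4); (0, 0, 1, 0, 0, 0); (1, 1, 1, 1, 1, 0))


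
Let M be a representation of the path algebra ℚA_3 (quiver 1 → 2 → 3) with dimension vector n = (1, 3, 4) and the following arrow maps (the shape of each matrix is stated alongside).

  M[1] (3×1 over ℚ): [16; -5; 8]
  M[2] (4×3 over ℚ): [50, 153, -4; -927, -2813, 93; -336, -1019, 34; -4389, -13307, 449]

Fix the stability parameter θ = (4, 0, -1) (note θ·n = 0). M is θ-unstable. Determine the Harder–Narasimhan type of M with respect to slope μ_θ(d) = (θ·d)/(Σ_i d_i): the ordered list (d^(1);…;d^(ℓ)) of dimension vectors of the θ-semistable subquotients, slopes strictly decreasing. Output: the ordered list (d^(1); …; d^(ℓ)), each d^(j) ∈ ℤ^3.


Barcode: M ≅ I[1,3], I[2,3]^2, I[3,3]. HN layers by μ_θ (3 steps, strictly decreasing):
  μ^(1)=1; μ^(2)=-1/2; μ^(3)=-1

((1, 1, 1); (0, 2, 2); (0, 0, 1))


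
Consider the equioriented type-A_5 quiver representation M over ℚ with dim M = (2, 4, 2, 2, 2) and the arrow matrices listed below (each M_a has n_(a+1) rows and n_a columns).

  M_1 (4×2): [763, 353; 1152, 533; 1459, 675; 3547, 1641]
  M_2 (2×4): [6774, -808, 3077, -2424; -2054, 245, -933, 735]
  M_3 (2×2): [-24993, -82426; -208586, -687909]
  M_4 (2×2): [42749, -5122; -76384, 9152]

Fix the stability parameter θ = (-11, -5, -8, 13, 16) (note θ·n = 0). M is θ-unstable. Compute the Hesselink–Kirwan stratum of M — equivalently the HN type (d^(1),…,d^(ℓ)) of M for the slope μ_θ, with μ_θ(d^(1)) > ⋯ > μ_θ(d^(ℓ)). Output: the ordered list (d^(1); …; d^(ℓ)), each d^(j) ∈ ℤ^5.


Barcode: M ≅ I[1,4], I[1,5], I[2,2]^2, I[5,5]. HN layers by μ_θ (5 steps, strictly decreasing):
  μ^(1)=16; μ^(2)=13; μ^(3)=-5; μ^(4)=-13/2; μ^(5)=-11

((0, 0, 0, 0, 2); (0, 0, 0, 2, 0); (0, 2, 0, 0, 0); (0, 2, 2, 0, 0); (2, 0, 0, 0, 0))


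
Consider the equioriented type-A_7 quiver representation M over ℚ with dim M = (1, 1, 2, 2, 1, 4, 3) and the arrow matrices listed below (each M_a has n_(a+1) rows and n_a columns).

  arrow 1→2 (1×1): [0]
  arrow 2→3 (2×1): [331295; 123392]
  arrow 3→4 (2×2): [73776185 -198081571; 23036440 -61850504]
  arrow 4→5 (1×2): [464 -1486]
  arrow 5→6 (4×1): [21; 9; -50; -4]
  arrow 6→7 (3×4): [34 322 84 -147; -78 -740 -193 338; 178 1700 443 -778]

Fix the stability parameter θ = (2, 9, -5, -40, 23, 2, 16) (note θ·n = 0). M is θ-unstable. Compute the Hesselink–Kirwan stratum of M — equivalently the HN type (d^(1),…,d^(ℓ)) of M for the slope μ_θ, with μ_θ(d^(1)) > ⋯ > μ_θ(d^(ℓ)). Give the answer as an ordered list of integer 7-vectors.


Barcode: M ≅ I[1,1], I[2,4], I[3,3], I[4,6], I[6,6], I[6,7]^2, I[7,7]. HN layers by μ_θ (6 steps, strictly decreasing):
  μ^(1)=16; μ^(2)=25/2; μ^(3)=2; μ^(4)=-5; μ^(5)=-12; μ^(6)=-40

((0, 0, 0, 0, 0, 0, 3); (0, 0, 0, 0, 1, 1, 0); (1, 0, 0, 0, 0, 3, 0); (0, 0, 1, 0, 0, 0, 0); (0, 1, 1, 1, 0, 0, 0); (0, 0, 0, 1, 0, 0, 0))


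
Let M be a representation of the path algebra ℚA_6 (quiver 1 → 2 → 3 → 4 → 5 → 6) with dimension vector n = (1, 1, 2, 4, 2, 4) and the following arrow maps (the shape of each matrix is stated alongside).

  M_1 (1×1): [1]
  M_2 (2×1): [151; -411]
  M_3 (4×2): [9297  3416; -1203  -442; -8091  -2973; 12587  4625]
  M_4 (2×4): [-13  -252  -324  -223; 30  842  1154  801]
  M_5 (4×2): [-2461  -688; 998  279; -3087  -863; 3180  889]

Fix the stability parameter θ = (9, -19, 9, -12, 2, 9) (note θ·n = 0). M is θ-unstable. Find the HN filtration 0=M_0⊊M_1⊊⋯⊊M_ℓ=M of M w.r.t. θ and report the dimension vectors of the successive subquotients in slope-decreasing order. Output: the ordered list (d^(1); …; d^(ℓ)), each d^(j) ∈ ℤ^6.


Barcode: M ≅ I[1,6], I[3,6], I[4,4]^2, I[6,6]^2. HN layers by μ_θ (5 steps, strictly decreasing):
  μ^(1)=9; μ^(2)=2; μ^(3)=-3/2; μ^(4)=-5; μ^(5)=-12

((0, 0, 0, 0, 0, 4); (0, 0, 0, 0, 2, 0); (0, 0, 2, 2, 0, 0); (1, 1, 0, 0, 0, 0); (0, 0, 0, 2, 0, 0))


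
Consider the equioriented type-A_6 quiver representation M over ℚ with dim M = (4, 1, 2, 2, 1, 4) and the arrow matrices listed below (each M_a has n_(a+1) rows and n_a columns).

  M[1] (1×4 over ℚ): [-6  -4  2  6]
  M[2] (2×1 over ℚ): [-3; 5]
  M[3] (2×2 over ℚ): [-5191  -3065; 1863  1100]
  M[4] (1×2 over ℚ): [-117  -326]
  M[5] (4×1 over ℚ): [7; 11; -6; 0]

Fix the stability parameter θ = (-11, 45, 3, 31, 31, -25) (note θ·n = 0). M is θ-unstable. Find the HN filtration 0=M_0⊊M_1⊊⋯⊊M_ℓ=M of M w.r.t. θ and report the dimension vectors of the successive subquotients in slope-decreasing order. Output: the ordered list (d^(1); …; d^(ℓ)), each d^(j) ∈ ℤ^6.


Barcode: M ≅ I[1,1]^3, I[1,6], I[3,4], I[6,6]^3. HN layers by μ_θ (5 steps, strictly decreasing):
  μ^(1)=31; μ^(2)=17; μ^(3)=3; μ^(4)=-11; μ^(5)=-25

((0, 0, 0, 1, 0, 0); (0, 1, 1, 1, 1, 1); (0, 0, 1, 0, 0, 0); (4, 0, 0, 0, 0, 0); (0, 0, 0, 0, 0, 3))


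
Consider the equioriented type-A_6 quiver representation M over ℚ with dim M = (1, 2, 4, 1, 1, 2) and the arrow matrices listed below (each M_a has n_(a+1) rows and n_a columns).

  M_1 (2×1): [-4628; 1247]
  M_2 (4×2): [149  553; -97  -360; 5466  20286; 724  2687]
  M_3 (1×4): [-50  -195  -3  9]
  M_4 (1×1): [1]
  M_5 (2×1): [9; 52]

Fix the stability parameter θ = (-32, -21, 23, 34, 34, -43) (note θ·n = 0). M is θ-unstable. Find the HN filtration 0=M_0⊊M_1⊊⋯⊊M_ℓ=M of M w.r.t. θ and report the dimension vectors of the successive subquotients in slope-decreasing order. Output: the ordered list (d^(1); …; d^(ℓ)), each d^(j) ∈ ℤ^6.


Barcode: M ≅ I[1,6], I[2,3], I[3,3]^2, I[6,6]. HN layers by μ_θ (5 steps, strictly decreasing):
  μ^(1)=23; μ^(2)=12; μ^(3)=-21; μ^(4)=-32; μ^(5)=-43

((0, 0, 3, 0, 0, 0); (0, 0, 1, 1, 1, 1); (0, 2, 0, 0, 0, 0); (1, 0, 0, 0, 0, 0); (0, 0, 0, 0, 0, 1))


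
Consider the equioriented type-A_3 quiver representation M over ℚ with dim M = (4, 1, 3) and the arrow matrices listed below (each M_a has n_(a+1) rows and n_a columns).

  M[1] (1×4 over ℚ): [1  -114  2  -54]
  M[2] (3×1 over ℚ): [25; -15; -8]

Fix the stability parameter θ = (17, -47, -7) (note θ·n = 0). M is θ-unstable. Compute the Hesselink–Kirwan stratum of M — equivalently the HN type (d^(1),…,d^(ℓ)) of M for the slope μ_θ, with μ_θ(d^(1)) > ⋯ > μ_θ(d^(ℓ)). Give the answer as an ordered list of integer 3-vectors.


Barcode: M ≅ I[1,1]^3, I[1,3], I[3,3]^2. HN layers by μ_θ (3 steps, strictly decreasing):
  μ^(1)=17; μ^(2)=-7; μ^(3)=-15

((3, 0, 0); (0, 0, 3); (1, 1, 0))


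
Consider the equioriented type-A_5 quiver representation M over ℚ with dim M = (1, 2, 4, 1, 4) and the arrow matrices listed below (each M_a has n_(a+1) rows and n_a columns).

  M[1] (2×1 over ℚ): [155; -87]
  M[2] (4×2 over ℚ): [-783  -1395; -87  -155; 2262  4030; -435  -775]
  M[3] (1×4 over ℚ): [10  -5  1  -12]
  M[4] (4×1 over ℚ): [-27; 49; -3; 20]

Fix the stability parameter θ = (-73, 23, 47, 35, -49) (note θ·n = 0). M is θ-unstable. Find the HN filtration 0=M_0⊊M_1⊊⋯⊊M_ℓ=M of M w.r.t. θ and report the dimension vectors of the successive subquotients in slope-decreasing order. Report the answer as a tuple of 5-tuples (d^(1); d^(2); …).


Via rank(M_{q-1}∘⋯∘M_p): M ≅ I[1,2], I[2,5], I[3,3]^3, I[5,5]^3.
μ_θ-semistable layers: μ^(1)=47; μ^(2)=23; μ^(3)=14; μ^(4)=-49; μ^(5)=-73

((0, 0, 3, 0, 0); (0, 1, 0, 0, 0); (0, 1, 1, 1, 1); (0, 0, 0, 0, 3); (1, 0, 0, 0, 0))


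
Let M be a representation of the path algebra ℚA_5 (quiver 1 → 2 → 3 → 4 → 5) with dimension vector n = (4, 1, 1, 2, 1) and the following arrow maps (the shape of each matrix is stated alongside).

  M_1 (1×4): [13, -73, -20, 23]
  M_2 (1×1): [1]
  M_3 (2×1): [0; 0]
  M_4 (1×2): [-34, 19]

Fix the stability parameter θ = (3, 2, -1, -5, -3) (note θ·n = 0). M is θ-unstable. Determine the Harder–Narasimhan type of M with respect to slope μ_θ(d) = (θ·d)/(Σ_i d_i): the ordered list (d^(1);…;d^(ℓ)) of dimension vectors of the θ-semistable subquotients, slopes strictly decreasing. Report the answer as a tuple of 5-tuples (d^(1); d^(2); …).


Via rank(M_{q-1}∘⋯∘M_p): M ≅ I[1,1]^3, I[1,3], I[4,4], I[4,5].
μ_θ-semistable layers: μ^(1)=3; μ^(2)=4/3; μ^(3)=-3; μ^(4)=-5

((3, 0, 0, 0, 0); (1, 1, 1, 0, 0); (0, 0, 0, 0, 1); (0, 0, 0, 2, 0))


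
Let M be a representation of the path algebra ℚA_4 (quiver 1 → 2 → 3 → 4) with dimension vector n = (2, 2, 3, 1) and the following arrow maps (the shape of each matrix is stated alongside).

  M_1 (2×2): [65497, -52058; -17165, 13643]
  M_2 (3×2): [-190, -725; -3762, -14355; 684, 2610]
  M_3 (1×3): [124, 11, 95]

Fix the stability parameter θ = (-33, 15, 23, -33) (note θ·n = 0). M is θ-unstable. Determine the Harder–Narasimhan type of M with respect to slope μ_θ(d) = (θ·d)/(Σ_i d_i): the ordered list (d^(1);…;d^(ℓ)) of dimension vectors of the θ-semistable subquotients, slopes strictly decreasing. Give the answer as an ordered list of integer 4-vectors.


Barcode: M ≅ I[1,2], I[1,4], I[3,3]^2. HN layers by μ_θ (4 steps, strictly decreasing):
  μ^(1)=23; μ^(2)=15; μ^(3)=5/3; μ^(4)=-33

((0, 0, 2, 0); (0, 1, 0, 0); (0, 1, 1, 1); (2, 0, 0, 0))


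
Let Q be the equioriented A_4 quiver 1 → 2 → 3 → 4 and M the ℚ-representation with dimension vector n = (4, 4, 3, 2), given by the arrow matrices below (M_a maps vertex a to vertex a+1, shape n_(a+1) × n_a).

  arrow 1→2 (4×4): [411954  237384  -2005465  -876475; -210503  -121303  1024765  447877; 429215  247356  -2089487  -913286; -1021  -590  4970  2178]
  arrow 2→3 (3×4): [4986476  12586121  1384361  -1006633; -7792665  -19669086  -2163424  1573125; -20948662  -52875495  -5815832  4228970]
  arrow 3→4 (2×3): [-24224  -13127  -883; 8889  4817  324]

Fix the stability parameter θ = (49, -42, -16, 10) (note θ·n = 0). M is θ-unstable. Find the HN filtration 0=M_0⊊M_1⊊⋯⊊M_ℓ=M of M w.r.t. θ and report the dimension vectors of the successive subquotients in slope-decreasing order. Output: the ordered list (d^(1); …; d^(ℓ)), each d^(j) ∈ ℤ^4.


Via rank(M_{q-1}∘⋯∘M_p): M ≅ I[1,2], I[1,3], I[1,4]^2.
μ_θ-semistable layers: μ^(1)=10; μ^(2)=7/2; μ^(3)=-3

((0, 0, 0, 2); (1, 1, 0, 0); (3, 3, 3, 0))


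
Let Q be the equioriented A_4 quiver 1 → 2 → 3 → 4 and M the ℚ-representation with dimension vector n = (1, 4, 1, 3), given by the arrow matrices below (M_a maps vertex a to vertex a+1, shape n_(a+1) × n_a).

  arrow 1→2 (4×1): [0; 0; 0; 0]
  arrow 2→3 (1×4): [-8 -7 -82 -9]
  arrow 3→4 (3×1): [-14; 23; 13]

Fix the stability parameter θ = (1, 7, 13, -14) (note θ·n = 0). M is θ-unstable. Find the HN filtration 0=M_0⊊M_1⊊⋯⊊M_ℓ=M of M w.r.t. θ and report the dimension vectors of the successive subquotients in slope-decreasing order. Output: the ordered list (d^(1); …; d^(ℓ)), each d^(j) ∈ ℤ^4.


Interval decomposition of M: I[1,1], I[2,2]^3, I[2,4], I[4,4]^2.
HN type (ℓ=4): μ^(1)=7; μ^(2)=2; μ^(3)=1; μ^(4)=-14

((0, 3, 0, 0); (0, 1, 1, 1); (1, 0, 0, 0); (0, 0, 0, 2))


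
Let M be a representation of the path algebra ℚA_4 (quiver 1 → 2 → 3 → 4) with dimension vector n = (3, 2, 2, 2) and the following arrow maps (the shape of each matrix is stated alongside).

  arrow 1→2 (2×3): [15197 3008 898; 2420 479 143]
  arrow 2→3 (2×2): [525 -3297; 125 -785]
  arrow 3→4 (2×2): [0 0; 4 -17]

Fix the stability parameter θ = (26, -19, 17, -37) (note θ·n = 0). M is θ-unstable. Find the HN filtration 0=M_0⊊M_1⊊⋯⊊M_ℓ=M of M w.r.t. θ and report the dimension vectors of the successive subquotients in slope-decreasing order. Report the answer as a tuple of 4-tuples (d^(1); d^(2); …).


Via rank(M_{q-1}∘⋯∘M_p): M ≅ I[1,1], I[1,2], I[1,4], I[3,3], I[4,4].
μ_θ-semistable layers: μ^(1)=26; μ^(2)=17; μ^(3)=7/2; μ^(4)=-13/4; μ^(5)=-37

((1, 0, 0, 0); (0, 0, 1, 0); (1, 1, 0, 0); (1, 1, 1, 1); (0, 0, 0, 1))


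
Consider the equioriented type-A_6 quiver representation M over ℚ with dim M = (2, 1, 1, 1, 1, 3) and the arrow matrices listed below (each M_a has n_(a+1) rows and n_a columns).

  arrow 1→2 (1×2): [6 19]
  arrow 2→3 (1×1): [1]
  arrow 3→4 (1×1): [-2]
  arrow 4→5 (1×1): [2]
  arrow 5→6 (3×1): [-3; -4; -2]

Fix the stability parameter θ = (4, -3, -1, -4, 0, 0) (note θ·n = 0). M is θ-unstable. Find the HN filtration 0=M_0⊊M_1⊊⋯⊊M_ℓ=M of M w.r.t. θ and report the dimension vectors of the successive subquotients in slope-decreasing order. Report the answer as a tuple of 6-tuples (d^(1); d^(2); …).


Interval decomposition of M: I[1,1], I[1,6], I[6,6]^2.
HN type (ℓ=3): μ^(1)=4; μ^(2)=0; μ^(3)=-1

((1, 0, 0, 0, 0, 0); (0, 0, 0, 0, 1, 3); (1, 1, 1, 1, 0, 0))


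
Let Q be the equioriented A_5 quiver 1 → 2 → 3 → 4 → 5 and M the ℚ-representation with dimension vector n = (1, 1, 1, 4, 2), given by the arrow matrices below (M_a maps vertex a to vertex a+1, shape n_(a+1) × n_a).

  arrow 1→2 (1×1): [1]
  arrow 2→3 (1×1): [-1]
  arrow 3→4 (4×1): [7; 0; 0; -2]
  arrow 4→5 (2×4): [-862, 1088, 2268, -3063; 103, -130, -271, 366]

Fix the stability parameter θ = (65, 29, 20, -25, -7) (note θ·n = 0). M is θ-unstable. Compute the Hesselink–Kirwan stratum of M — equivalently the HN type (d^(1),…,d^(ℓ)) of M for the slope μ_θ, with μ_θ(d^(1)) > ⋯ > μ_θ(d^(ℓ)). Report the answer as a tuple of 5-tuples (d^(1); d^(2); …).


Interval decomposition of M: I[1,5], I[4,4]^2, I[4,5].
HN type (ℓ=3): μ^(1)=82/5; μ^(2)=-7; μ^(3)=-25

((1, 1, 1, 1, 1); (0, 0, 0, 0, 1); (0, 0, 0, 3, 0))


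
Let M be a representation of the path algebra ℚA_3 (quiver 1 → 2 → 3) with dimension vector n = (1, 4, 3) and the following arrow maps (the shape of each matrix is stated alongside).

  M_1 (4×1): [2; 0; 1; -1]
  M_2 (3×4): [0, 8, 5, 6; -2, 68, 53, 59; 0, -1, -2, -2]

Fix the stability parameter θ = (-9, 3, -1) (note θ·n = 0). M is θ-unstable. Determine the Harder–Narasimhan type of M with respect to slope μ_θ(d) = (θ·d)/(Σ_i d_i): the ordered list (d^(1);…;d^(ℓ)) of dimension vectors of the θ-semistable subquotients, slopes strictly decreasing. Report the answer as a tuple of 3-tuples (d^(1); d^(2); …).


Interval decomposition of M: I[1,3], I[2,2], I[2,3]^2.
HN type (ℓ=3): μ^(1)=3; μ^(2)=1; μ^(3)=-9

((0, 1, 0); (0, 3, 3); (1, 0, 0))


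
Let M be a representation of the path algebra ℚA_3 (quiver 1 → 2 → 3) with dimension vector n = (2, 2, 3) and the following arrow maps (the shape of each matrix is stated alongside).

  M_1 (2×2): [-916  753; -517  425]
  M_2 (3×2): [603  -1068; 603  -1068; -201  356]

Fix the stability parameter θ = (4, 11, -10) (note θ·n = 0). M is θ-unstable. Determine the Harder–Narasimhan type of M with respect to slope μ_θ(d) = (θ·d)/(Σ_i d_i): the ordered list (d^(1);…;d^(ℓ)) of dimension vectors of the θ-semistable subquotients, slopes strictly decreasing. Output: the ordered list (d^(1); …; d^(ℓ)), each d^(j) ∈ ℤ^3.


Interval decomposition of M: I[1,2], I[1,3], I[3,3]^2.
HN type (ℓ=4): μ^(1)=11; μ^(2)=4; μ^(3)=5/3; μ^(4)=-10

((0, 1, 0); (1, 0, 0); (1, 1, 1); (0, 0, 2))


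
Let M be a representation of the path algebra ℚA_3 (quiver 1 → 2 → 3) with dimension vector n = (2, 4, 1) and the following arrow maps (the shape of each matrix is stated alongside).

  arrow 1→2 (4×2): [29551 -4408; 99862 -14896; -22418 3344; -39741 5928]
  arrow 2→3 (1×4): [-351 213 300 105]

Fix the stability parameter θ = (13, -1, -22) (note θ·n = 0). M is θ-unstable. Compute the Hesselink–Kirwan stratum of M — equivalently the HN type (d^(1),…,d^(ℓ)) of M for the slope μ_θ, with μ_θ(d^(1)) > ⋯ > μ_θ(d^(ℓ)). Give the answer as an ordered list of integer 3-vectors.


Barcode: M ≅ I[1,1], I[1,2], I[2,2]^2, I[2,3]. HN layers by μ_θ (4 steps, strictly decreasing):
  μ^(1)=13; μ^(2)=6; μ^(3)=-1; μ^(4)=-23/2

((1, 0, 0); (1, 1, 0); (0, 2, 0); (0, 1, 1))


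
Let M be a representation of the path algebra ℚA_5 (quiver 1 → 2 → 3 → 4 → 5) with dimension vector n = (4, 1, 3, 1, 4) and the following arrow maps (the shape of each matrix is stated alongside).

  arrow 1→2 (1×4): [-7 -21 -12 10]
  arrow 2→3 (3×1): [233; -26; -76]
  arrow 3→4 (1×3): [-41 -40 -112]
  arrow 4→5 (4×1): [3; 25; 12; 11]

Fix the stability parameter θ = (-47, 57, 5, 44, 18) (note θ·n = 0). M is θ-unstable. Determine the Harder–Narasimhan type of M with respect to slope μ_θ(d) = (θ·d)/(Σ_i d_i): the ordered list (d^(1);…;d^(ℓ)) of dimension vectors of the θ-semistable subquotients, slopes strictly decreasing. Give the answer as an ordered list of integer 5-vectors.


Barcode: M ≅ I[1,1]^3, I[1,5], I[3,3]^2, I[5,5]^3. HN layers by μ_θ (4 steps, strictly decreasing):
  μ^(1)=31; μ^(2)=18; μ^(3)=5; μ^(4)=-47

((0, 1, 1, 1, 1); (0, 0, 0, 0, 3); (0, 0, 2, 0, 0); (4, 0, 0, 0, 0))


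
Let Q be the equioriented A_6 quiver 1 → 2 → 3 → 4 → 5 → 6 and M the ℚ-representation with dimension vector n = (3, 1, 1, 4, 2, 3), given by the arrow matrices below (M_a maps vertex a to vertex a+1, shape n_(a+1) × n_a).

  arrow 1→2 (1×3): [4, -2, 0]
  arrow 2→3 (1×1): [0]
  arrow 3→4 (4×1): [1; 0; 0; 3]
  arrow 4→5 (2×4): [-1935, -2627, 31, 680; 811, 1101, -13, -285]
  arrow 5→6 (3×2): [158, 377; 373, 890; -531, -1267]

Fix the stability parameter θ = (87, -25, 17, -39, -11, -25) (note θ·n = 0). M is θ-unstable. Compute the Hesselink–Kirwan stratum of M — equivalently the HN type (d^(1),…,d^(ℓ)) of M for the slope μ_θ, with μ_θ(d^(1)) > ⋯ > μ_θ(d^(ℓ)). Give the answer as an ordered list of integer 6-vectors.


Barcode: M ≅ I[1,1]^2, I[1,2], I[3,6], I[4,4]^2, I[4,6], I[6,6]. HN layers by μ_θ (6 steps, strictly decreasing):
  μ^(1)=87; μ^(2)=31; μ^(3)=-29/2; μ^(4)=-18; μ^(5)=-25; μ^(6)=-39

((2, 0, 0, 0, 0, 0); (1, 1, 0, 0, 0, 0); (0, 0, 1, 1, 1, 1); (0, 0, 0, 0, 1, 1); (0, 0, 0, 0, 0, 1); (0, 0, 0, 3, 0, 0))


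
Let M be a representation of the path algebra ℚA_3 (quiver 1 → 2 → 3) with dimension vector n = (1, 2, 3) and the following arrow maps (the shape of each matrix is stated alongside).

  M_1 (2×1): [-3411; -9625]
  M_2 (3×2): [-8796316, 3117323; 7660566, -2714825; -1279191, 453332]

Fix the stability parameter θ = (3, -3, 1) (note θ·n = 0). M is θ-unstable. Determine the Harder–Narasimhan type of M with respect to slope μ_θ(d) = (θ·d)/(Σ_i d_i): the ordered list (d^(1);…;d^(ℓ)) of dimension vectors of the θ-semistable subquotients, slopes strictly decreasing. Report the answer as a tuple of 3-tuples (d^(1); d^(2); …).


Interval decomposition of M: I[1,3], I[2,3], I[3,3].
HN type (ℓ=3): μ^(1)=1; μ^(2)=0; μ^(3)=-3

((0, 0, 3); (1, 1, 0); (0, 1, 0))


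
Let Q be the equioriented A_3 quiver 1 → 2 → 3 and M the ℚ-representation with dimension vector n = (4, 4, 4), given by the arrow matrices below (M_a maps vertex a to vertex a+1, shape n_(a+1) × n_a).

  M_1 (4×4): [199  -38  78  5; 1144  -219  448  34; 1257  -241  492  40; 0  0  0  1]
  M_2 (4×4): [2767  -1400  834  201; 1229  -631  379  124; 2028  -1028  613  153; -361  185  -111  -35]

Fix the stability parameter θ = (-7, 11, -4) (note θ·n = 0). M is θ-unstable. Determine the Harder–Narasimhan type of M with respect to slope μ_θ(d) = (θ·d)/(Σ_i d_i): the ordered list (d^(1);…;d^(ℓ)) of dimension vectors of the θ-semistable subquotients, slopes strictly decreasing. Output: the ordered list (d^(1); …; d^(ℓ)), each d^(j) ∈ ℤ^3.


Barcode: M ≅ I[1,3]^4. HN layers by μ_θ (2 steps, strictly decreasing):
  μ^(1)=7/2; μ^(2)=-7

((0, 4, 4); (4, 0, 0))


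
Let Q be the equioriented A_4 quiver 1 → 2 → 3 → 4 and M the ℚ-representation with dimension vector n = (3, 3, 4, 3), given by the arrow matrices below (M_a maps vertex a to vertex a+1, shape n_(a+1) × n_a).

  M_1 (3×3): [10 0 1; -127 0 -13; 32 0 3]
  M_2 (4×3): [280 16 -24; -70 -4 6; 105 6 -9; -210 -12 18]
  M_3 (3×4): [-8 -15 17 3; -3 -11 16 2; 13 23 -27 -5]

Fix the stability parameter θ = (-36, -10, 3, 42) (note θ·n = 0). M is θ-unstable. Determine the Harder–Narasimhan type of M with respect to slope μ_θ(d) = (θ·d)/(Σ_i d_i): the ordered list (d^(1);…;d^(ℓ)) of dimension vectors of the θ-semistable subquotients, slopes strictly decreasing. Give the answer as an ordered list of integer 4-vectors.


Interval decomposition of M: I[1,1], I[1,2]^2, I[2,4], I[3,3], I[3,4]^2.
HN type (ℓ=4): μ^(1)=42; μ^(2)=3; μ^(3)=-10; μ^(4)=-36

((0, 0, 0, 3); (0, 0, 4, 0); (0, 3, 0, 0); (3, 0, 0, 0))


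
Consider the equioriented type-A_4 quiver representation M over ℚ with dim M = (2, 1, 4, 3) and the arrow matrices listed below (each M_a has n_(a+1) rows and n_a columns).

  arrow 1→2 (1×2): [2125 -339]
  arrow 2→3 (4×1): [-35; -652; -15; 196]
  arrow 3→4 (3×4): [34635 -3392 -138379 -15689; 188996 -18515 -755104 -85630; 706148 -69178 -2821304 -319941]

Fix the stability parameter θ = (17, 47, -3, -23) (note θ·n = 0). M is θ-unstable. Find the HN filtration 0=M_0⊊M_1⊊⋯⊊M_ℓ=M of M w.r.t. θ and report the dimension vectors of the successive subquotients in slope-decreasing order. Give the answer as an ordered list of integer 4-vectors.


Via rank(M_{q-1}∘⋯∘M_p): M ≅ I[1,1], I[1,3], I[3,4]^3.
μ_θ-semistable layers: μ^(1)=22; μ^(2)=17; μ^(3)=-13

((0, 1, 1, 0); (2, 0, 0, 0); (0, 0, 3, 3))


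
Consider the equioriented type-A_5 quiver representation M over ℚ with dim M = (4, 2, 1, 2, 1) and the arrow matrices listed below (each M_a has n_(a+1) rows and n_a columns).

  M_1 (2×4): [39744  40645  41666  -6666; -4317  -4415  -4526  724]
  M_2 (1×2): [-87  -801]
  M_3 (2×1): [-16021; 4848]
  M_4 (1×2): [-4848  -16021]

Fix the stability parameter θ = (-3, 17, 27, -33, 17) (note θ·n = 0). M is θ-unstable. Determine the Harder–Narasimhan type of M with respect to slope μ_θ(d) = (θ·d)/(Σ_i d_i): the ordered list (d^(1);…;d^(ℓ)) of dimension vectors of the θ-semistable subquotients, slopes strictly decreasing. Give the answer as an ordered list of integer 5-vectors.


Via rank(M_{q-1}∘⋯∘M_p): M ≅ I[1,1]^2, I[1,2], I[1,4], I[4,5].
μ_θ-semistable layers: μ^(1)=17; μ^(2)=11/3; μ^(3)=-3; μ^(4)=-33

((0, 1, 0, 0, 1); (0, 1, 1, 1, 0); (4, 0, 0, 0, 0); (0, 0, 0, 1, 0))


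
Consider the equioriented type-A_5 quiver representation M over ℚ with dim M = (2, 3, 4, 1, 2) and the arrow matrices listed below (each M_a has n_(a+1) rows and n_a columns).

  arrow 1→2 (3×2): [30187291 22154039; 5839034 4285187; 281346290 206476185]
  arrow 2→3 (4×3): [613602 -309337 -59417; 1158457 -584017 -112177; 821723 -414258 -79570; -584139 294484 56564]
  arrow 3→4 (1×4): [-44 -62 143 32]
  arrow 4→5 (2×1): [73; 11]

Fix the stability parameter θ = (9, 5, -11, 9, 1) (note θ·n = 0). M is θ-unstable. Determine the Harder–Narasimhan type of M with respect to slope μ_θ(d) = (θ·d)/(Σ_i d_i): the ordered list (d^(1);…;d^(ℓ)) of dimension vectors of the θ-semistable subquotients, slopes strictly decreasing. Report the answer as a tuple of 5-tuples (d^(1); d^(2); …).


Via rank(M_{q-1}∘⋯∘M_p): M ≅ I[1,2], I[1,5], I[2,3], I[3,3]^2, I[5,5].
μ_θ-semistable layers: μ^(1)=7; μ^(2)=5; μ^(3)=1; μ^(4)=-3; μ^(5)=-11

((1, 1, 0, 0, 0); (0, 0, 0, 1, 1); (1, 1, 1, 0, 1); (0, 1, 1, 0, 0); (0, 0, 2, 0, 0))


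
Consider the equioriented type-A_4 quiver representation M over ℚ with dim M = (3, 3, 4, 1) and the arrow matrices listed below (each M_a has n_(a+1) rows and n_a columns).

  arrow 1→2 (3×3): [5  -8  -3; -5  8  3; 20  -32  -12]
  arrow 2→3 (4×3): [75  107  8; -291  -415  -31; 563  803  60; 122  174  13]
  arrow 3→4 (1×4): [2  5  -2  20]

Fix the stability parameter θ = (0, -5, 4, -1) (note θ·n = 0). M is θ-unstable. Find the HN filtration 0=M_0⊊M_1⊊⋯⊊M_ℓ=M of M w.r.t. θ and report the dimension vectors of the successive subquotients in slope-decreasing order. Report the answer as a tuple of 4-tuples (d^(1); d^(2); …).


Barcode: M ≅ I[1,1]^2, I[1,2], I[2,3], I[2,4], I[3,3]^2. HN layers by μ_θ (5 steps, strictly decreasing):
  μ^(1)=4; μ^(2)=3/2; μ^(3)=0; μ^(4)=-5/2; μ^(5)=-5

((0, 0, 3, 0); (0, 0, 1, 1); (2, 0, 0, 0); (1, 1, 0, 0); (0, 2, 0, 0))


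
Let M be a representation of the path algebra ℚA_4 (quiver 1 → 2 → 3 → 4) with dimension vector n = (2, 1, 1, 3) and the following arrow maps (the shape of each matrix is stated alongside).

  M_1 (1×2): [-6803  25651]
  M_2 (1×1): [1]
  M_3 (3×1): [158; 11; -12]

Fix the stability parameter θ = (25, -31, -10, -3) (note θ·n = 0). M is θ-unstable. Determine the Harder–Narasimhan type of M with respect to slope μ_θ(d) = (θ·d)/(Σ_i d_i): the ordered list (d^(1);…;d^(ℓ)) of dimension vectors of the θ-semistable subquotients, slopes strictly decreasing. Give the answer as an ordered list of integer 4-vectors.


Barcode: M ≅ I[1,1], I[1,4], I[4,4]^2. HN layers by μ_θ (3 steps, strictly decreasing):
  μ^(1)=25; μ^(2)=-3; μ^(3)=-16/3

((1, 0, 0, 0); (0, 0, 0, 3); (1, 1, 1, 0))


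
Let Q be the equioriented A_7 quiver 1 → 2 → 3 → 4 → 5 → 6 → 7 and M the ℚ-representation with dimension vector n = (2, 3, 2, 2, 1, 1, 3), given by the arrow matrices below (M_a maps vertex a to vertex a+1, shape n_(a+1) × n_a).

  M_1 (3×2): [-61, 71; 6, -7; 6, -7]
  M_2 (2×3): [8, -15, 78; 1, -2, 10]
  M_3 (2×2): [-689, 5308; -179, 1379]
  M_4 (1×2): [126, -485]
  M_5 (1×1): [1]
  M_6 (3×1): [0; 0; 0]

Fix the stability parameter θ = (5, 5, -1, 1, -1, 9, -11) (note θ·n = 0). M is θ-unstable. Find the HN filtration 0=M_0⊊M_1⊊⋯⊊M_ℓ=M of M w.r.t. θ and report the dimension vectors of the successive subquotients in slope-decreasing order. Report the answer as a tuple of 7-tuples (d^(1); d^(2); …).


Barcode: M ≅ I[1,4], I[1,6], I[2,2], I[7,7]^3. HN layers by μ_θ (5 steps, strictly decreasing):
  μ^(1)=9; μ^(2)=5; μ^(3)=5/2; μ^(4)=9/5; μ^(5)=-11

((0, 0, 0, 0, 0, 1, 0); (0, 1, 0, 0, 0, 0, 0); (1, 1, 1, 1, 0, 0, 0); (1, 1, 1, 1, 1, 0, 0); (0, 0, 0, 0, 0, 0, 3))


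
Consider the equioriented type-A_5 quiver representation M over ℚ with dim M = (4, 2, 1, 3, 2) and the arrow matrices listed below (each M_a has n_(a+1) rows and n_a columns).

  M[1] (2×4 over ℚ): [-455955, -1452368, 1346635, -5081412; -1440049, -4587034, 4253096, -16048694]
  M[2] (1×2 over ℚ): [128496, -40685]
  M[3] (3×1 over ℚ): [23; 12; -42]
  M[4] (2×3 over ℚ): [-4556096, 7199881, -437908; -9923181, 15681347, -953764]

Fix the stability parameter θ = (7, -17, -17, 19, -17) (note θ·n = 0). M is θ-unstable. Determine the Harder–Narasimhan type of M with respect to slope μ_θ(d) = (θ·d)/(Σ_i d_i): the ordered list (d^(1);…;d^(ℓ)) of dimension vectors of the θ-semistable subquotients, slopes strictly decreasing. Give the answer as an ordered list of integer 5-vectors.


Barcode: M ≅ I[1,1]^2, I[1,2], I[1,5], I[4,4], I[4,5]. HN layers by μ_θ (5 steps, strictly decreasing):
  μ^(1)=19; μ^(2)=7; μ^(3)=1; μ^(4)=-5; μ^(5)=-9

((0, 0, 0, 1, 0); (2, 0, 0, 0, 0); (0, 0, 0, 2, 2); (1, 1, 0, 0, 0); (1, 1, 1, 0, 0))


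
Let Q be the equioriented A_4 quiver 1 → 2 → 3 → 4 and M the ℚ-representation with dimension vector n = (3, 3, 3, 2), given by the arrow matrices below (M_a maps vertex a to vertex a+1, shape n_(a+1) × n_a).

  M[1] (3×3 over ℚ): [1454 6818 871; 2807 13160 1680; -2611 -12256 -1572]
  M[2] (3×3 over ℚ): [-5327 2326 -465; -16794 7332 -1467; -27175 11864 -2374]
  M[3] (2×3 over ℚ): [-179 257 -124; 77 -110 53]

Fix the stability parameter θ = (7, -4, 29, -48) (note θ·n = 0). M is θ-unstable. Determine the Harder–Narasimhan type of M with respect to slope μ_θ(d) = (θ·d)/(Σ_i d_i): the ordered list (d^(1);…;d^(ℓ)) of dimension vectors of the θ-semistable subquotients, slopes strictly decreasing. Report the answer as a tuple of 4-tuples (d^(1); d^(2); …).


Via rank(M_{q-1}∘⋯∘M_p): M ≅ I[1,1], I[1,4]^2, I[2,3].
μ_θ-semistable layers: μ^(1)=29; μ^(2)=7; μ^(3)=-4

((0, 0, 1, 0); (1, 0, 0, 0); (2, 3, 2, 2))


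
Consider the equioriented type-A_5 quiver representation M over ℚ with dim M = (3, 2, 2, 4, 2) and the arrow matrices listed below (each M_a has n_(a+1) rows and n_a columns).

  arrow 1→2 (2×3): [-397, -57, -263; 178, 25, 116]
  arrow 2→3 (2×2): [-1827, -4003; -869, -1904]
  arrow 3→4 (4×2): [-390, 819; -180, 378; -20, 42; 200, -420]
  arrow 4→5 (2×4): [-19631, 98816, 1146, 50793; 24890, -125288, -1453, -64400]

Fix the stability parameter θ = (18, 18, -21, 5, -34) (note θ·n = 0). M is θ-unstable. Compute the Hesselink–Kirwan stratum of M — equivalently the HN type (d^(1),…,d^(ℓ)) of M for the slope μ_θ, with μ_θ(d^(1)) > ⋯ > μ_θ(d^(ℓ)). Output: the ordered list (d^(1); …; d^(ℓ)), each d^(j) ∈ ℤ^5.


Barcode: M ≅ I[1,1], I[1,3], I[1,5], I[4,4]^2, I[4,5]. HN layers by μ_θ (4 steps, strictly decreasing):
  μ^(1)=18; μ^(2)=5; μ^(3)=-14/5; μ^(4)=-29/2

((1, 0, 0, 0, 0); (1, 1, 1, 2, 0); (1, 1, 1, 1, 1); (0, 0, 0, 1, 1))


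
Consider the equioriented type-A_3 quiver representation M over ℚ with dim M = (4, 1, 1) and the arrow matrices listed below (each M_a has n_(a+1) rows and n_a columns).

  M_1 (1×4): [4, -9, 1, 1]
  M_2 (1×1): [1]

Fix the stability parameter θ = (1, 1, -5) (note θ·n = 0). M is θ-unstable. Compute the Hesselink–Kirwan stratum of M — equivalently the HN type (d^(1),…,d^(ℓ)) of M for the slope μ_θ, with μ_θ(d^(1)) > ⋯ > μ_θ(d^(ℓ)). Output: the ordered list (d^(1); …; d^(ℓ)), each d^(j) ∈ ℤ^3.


Interval decomposition of M: I[1,1]^3, I[1,3].
HN type (ℓ=2): μ^(1)=1; μ^(2)=-1

((3, 0, 0); (1, 1, 1))


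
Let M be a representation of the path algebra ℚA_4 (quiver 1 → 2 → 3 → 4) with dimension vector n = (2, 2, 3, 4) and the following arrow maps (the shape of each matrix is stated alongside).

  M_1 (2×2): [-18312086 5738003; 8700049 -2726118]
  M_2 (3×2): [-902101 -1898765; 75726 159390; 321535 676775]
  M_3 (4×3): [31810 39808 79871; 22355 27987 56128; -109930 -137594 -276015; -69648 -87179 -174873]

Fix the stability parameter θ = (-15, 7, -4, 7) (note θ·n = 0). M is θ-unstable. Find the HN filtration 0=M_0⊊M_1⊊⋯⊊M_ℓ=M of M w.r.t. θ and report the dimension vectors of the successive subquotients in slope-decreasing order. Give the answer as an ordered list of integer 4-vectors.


Via rank(M_{q-1}∘⋯∘M_p): M ≅ I[1,2], I[1,4], I[3,4]^2, I[4,4].
μ_θ-semistable layers: μ^(1)=7; μ^(2)=3/2; μ^(3)=-4; μ^(4)=-15

((0, 1, 0, 4); (0, 1, 1, 0); (0, 0, 2, 0); (2, 0, 0, 0))


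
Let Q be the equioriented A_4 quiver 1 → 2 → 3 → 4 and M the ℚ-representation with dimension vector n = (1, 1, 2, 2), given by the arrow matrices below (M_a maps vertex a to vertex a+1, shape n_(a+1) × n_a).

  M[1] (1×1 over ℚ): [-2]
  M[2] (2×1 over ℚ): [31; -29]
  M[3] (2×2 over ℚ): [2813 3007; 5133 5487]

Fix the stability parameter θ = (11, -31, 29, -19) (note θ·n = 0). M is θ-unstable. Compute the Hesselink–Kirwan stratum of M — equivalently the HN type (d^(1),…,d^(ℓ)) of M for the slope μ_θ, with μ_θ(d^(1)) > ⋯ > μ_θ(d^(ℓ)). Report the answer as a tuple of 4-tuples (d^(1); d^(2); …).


Barcode: M ≅ I[1,3], I[3,4], I[4,4]. HN layers by μ_θ (4 steps, strictly decreasing):
  μ^(1)=29; μ^(2)=5; μ^(3)=-10; μ^(4)=-19

((0, 0, 1, 0); (0, 0, 1, 1); (1, 1, 0, 0); (0, 0, 0, 1))


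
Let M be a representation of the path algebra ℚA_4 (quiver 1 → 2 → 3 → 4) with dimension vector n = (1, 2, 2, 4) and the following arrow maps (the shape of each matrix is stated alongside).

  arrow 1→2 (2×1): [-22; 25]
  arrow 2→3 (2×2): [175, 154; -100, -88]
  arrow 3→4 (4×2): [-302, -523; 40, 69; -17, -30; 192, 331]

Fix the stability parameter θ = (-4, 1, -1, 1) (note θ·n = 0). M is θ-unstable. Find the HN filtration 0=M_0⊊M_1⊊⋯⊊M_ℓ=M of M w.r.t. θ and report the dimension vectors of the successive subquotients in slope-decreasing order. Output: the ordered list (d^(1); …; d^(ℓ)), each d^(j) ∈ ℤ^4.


Barcode: M ≅ I[1,2], I[2,4], I[3,4], I[4,4]^2. HN layers by μ_θ (4 steps, strictly decreasing):
  μ^(1)=1; μ^(2)=0; μ^(3)=-1; μ^(4)=-4

((0, 1, 0, 4); (0, 1, 1, 0); (0, 0, 1, 0); (1, 0, 0, 0))


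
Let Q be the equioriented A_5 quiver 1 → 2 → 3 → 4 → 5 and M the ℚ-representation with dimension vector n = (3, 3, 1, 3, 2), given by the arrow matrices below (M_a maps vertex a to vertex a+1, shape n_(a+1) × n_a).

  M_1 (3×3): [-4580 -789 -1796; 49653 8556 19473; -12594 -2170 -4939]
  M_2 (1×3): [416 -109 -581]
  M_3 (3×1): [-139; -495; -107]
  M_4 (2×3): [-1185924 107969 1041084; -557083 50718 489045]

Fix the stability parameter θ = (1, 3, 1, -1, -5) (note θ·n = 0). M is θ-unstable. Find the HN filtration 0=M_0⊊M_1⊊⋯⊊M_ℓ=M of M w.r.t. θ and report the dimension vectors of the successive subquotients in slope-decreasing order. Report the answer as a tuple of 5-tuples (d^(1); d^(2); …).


Via rank(M_{q-1}∘⋯∘M_p): M ≅ I[1,2]^2, I[1,5], I[4,4], I[4,5].
μ_θ-semistable layers: μ^(1)=3; μ^(2)=1; μ^(3)=-1/5; μ^(4)=-1; μ^(5)=-3

((0, 2, 0, 0, 0); (2, 0, 0, 0, 0); (1, 1, 1, 1, 1); (0, 0, 0, 1, 0); (0, 0, 0, 1, 1))


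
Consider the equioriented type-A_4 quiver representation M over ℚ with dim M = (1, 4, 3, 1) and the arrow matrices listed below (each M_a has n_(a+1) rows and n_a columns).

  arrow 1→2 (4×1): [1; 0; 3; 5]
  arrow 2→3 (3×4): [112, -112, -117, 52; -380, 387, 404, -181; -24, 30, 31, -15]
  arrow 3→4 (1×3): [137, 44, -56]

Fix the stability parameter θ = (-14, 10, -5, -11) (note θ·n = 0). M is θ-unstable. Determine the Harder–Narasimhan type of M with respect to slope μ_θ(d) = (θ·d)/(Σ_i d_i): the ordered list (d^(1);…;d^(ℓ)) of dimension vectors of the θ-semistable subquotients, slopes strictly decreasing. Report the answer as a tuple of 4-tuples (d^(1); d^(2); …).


Via rank(M_{q-1}∘⋯∘M_p): M ≅ I[1,4], I[2,2], I[2,3]^2.
μ_θ-semistable layers: μ^(1)=10; μ^(2)=5/2; μ^(3)=-2; μ^(4)=-14

((0, 1, 0, 0); (0, 2, 2, 0); (0, 1, 1, 1); (1, 0, 0, 0))


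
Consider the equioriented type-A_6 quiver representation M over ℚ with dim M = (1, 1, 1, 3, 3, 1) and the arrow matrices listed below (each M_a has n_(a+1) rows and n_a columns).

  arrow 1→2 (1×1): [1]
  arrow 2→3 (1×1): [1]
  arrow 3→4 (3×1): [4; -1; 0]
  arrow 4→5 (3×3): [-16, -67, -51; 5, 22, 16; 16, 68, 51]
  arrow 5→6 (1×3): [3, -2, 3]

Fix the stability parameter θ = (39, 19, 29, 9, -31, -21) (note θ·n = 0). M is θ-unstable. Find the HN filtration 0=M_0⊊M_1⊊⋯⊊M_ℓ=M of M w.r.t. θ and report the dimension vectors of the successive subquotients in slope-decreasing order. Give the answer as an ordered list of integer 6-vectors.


Barcode: M ≅ I[1,6], I[4,5]^2. HN layers by μ_θ (2 steps, strictly decreasing):
  μ^(1)=22/3; μ^(2)=-11

((1, 1, 1, 1, 1, 1); (0, 0, 0, 2, 2, 0))


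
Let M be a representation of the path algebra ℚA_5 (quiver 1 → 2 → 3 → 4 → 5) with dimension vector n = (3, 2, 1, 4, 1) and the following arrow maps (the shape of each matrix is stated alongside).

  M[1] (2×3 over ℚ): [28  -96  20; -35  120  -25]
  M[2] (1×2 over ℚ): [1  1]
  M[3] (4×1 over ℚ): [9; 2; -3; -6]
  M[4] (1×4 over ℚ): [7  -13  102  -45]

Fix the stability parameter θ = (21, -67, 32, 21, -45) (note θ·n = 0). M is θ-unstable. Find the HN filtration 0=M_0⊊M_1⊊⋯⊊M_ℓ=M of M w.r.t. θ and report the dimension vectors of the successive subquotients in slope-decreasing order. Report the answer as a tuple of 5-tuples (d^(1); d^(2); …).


Via rank(M_{q-1}∘⋯∘M_p): M ≅ I[1,1]^2, I[1,5], I[2,2], I[4,4]^3.
μ_θ-semistable layers: μ^(1)=21; μ^(2)=8/3; μ^(3)=-23; μ^(4)=-67

((2, 0, 0, 3, 0); (0, 0, 1, 1, 1); (1, 1, 0, 0, 0); (0, 1, 0, 0, 0))
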